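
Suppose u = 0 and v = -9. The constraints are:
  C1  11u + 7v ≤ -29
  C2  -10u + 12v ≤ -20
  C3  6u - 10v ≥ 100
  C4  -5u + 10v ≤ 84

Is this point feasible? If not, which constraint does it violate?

Constraint C3: 6u - 10v = 90, which is not ≥ 100. All other constraints are satisfied.

not feasible — violates C3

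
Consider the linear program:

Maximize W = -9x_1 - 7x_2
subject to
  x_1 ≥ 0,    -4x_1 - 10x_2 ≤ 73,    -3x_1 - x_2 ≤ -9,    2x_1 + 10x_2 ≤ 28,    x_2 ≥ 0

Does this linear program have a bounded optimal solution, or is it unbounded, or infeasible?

Extreme points and W = -9x_1 - 7x_2:
  (31/14, 33/14) → W = -255/7
  (3, 0) → W = -27
  (14, 0) → W = -126
The feasible region has finitely many vertices and no improving ray; the maximum is -27 at (3, 0).

bounded optimum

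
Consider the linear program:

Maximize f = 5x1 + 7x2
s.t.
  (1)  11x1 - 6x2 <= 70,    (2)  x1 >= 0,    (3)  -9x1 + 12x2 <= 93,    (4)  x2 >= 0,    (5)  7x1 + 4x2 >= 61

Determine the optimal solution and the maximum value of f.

Extreme points and f = 5x1 + 7x2:
  (233/13, 551/26) → f = 6187/26
  (323/43, 181/86) → f = 4497/86
  (3, 10) → f = 85

The binding constraints are 11x1 - 6x2 = 70 and -9x1 + 12x2 = 93.
Solving simultaneously gives x1 = 233/13, x2 = 551/26.

x1 = 233/13, x2 = 551/26, maximum f = 6187/26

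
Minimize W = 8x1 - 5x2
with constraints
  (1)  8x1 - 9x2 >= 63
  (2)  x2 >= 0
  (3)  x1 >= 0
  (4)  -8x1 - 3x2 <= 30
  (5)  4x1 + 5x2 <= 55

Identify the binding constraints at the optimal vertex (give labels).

(1) and (2)

Feasible corners and W = 8x1 - 5x2:
  (63/8, 0) → W = 63
  (405/38, 47/19) → W = 1385/19
  (55/4, 0) → W = 110

The minimum is at (63/8, 0). Substituting into each constraint, equality holds for (1) and (2); the remaining constraints have slack.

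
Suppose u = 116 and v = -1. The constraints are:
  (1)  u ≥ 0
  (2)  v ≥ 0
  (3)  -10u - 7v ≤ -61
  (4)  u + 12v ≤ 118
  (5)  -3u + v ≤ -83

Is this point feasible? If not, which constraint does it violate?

Constraint (2): v = -1, which is not ≥ 0. All other constraints are satisfied.

not feasible — violates (2)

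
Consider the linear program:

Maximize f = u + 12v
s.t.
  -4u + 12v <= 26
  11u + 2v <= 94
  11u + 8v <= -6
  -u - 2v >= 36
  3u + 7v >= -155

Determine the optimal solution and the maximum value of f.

Corner points and f = u + 12v:
  (-121/5, -59/10) → f = -95
  (-1021/32, -271/32) → f = -4273/32
  (13, -49/2) → f = -281
  (968/71, -1987/71) → f = -22876/71

u = -121/5, v = -59/10, maximum f = -95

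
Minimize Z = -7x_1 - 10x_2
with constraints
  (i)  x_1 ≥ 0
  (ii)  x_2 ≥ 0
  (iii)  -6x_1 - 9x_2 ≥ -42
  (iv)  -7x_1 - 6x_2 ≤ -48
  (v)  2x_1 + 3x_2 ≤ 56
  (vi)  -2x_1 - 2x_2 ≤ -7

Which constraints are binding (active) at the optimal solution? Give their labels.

Extreme points and Z = -7x_1 - 10x_2:
  (7, 0) → Z = -49
  (48/7, 0) → Z = -48
  (20/3, 2/9) → Z = -440/9

The minimum is at (7, 0). Substituting into each constraint, equality holds for (ii) and (iii); the remaining constraints have slack.

(ii) and (iii)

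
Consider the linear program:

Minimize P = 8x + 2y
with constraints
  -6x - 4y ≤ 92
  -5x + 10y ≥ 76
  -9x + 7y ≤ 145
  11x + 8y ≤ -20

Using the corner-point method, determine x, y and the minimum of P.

x = -204/13, y = 7/13, minimum P = -1618/13

Feasible corners and P = 8x + 2y:
  (-153/10, -1/20) → P = -245/2
  (-204/13, 7/13) → P = -1618/13
  (-404/75, 368/75) → P = -832/25
  (-1300/149, 1415/149) → P = -7570/149

The binding constraints are -6x - 4y = 92 and -9x + 7y = 145.
Solving simultaneously gives x = -204/13, y = 7/13.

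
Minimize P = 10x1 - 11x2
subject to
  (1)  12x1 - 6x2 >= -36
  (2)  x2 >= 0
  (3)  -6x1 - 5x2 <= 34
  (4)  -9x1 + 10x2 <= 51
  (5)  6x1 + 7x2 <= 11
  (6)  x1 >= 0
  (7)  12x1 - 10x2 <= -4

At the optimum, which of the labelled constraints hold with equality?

Vertices and P = 10x1 - 11x2:
  (0, 11/7) → P = -121/7
  (41/72, 13/12) → P = -56/9
  (0, 2/5) → P = -22/5

The minimum is at (0, 11/7). Substituting into each constraint, equality holds for (5) and (6); the remaining constraints have slack.

(5) and (6)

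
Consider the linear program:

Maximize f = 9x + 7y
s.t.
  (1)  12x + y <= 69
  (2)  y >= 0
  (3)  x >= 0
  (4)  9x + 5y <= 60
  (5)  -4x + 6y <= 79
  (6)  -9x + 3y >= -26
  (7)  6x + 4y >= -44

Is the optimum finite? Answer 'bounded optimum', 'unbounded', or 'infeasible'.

Vertices and f = 9x + 7y:
  (0, 0) → f = 0
  (26/9, 0) → f = 26
  (0, 12) → f = 84
  (155/36, 17/4) → f = 137/2
The feasible region has finitely many vertices and no improving ray; the maximum is 84 at (0, 12).

bounded optimum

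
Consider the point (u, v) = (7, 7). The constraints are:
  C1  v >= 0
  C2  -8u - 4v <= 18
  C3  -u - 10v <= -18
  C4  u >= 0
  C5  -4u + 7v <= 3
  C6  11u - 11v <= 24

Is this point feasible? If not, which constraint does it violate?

not feasible — violates C5

Constraint C5: -4u + 7v = 21, which is not ≤ 3. All other constraints are satisfied.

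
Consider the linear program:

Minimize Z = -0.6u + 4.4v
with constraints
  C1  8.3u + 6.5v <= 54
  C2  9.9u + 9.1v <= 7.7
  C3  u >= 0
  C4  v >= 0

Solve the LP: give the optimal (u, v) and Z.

The binding constraints are 9.9u + 9.1v = 7.7 and v = 0.
Solving simultaneously gives u = 7/9, v = 0.

u = 7/9, v = 0, minimum Z = -7/15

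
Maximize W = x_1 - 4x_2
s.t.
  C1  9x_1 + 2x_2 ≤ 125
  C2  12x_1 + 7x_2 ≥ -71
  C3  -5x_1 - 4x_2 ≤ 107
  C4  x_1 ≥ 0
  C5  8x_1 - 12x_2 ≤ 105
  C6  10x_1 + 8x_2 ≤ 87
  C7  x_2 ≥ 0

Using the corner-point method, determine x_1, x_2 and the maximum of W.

Extreme points and W = x_1 - 4x_2:
  (0, 87/8) → W = -87/2
  (0, 0) → W = 0
  (87/10, 0) → W = 87/10

At the optimal vertex, 10x_1 + 8x_2 = 87 and x_2 = 0.
Solving simultaneously gives x_1 = 87/10, x_2 = 0.

x_1 = 87/10, x_2 = 0, maximum W = 87/10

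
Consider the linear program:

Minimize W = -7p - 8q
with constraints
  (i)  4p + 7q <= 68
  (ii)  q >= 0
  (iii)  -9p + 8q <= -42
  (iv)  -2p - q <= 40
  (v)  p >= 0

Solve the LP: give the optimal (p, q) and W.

p = 17, q = 0, minimum W = -119

Feasible corners and W = -7p - 8q:
  (17, 0) → W = -119
  (838/95, 444/95) → W = -9418/95
  (14/3, 0) → W = -98/3

The optimum lies where 4p + 7q = 68 and q = 0.
Solving simultaneously gives p = 17, q = 0.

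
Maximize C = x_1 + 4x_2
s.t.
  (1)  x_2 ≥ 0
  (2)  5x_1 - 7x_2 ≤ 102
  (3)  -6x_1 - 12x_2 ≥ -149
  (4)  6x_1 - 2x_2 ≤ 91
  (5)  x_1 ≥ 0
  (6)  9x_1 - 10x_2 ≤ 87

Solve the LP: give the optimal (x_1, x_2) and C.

Corner points and C = x_1 + 4x_2:
  (0, 0) → C = 0
  (29/3, 0) → C = 29/3
  (0, 149/12) → C = 149/3
  (181/12, 39/8) → C = 415/12

The optimum lies where -6x_1 - 12x_2 = -149 and x_1 = 0.
Solving simultaneously gives x_1 = 0, x_2 = 149/12.

x_1 = 0, x_2 = 149/12, maximum C = 149/3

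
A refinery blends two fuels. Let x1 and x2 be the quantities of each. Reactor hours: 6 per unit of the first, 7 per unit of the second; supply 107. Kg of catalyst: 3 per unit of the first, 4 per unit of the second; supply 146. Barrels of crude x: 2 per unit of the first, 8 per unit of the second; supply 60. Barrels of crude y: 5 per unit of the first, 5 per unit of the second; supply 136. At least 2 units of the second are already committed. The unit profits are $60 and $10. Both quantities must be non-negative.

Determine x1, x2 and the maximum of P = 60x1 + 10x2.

Corner points and P = 60x1 + 10x2:
  (0, 15/2) → P = 75
  (0, 2) → P = 20
  (218/17, 73/17) → P = 13810/17
  (31/2, 2) → P = 950

The binding constraints are 6x1 + 7x2 = 107 and x2 = 2.
Solving simultaneously gives x1 = 31/2, x2 = 2.

x1 = 31/2, x2 = 2, maximum P = 950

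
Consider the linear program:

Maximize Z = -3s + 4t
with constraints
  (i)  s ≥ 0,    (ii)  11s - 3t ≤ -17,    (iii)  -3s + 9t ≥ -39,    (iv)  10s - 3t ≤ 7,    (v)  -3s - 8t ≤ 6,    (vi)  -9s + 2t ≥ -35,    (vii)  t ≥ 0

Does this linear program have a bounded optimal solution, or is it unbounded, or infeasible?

unbounded

From the feasible point (0, 17/3), moving in the direction (0, 1) keeps every constraint satisfied while Z increases without bound.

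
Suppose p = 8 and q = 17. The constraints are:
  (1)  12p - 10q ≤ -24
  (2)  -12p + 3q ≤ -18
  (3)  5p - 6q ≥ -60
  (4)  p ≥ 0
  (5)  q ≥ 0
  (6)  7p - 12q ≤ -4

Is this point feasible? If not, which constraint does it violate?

Constraint (3): 5p - 6q = -62, which is not ≥ -60. All other constraints are satisfied.

not feasible — violates (3)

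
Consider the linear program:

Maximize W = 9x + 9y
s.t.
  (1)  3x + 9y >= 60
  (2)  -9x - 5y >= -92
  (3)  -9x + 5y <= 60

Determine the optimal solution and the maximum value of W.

x = 16/9, y = 76/5, maximum W = 764/5

Feasible corners and W = 9x + 9y:
  (8, 4) → W = 108
  (-5/2, 15/2) → W = 45
  (16/9, 76/5) → W = 764/5

The binding constraints are -9x - 5y = -92 and -9x + 5y = 60.
Solving simultaneously gives x = 16/9, y = 76/5.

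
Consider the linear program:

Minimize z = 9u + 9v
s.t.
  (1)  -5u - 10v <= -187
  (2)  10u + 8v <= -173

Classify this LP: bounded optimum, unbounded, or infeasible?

unbounded

From the feasible point (-1613/30, 547/12), moving in the direction (-10, 5) keeps every constraint satisfied while z decreases without bound.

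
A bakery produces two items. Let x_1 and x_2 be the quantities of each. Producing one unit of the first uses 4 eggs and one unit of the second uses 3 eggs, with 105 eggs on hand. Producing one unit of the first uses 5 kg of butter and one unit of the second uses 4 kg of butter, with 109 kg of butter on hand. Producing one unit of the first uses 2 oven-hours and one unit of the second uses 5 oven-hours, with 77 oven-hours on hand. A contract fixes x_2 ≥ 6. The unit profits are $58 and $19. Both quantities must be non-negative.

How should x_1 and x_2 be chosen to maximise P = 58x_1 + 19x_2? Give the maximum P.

The binding constraints are 5x_1 + 4x_2 = 109 and x_2 = 6.
Solving simultaneously gives x_1 = 17, x_2 = 6.

x_1 = 17, x_2 = 6, maximum P = 1100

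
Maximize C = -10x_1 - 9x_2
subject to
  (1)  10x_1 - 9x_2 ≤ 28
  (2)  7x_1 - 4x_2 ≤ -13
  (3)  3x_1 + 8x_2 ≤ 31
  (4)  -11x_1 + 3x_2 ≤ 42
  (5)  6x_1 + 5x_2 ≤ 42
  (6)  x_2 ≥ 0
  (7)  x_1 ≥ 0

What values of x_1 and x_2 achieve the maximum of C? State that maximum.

x_1 = 0, x_2 = 13/4, maximum C = -117/4

Extreme points and C = -10x_1 - 9x_2:
  (5/17, 64/17) → C = -626/17
  (0, 13/4) → C = -117/4
  (0, 31/8) → C = -279/8

The binding constraints are 7x_1 - 4x_2 = -13 and x_1 = 0.
Solving simultaneously gives x_1 = 0, x_2 = 13/4.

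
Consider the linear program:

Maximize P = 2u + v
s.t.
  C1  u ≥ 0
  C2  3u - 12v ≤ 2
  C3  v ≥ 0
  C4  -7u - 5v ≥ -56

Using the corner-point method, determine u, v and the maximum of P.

u = 62/9, v = 14/9, maximum P = 46/3

Corner points and P = 2u + v:
  (0, 0) → P = 0
  (0, 56/5) → P = 56/5
  (2/3, 0) → P = 4/3
  (62/9, 14/9) → P = 46/3

The binding constraints are 3u - 12v = 2 and -7u - 5v = -56.
Solving simultaneously gives u = 62/9, v = 14/9.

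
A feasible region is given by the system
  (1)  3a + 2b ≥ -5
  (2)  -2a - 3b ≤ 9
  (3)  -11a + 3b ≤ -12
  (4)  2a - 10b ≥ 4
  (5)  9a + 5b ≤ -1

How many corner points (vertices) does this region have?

4

The feasible vertices (each the meet of two boundaries and inside every other half-plane) are:
  (3/5, -17/5)
  (9/31, -91/31)
  (42/17, -79/17)
  (57/82, -119/82)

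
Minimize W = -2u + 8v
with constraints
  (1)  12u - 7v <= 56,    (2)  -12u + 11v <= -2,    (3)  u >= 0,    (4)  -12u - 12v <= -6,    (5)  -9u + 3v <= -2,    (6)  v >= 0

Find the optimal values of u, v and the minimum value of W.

Vertices and W = -2u + 8v:
  (301/24, 27/2) → W = 995/12
  (14/3, 0) → W = -28/3
  (15/46, 4/23) → W = 17/23
  (1/2, 0) → W = -1

u = 14/3, v = 0, minimum W = -28/3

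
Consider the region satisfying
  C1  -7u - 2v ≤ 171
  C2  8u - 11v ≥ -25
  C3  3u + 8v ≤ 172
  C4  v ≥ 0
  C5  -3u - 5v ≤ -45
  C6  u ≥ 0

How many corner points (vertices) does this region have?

Of the 15 pairwise boundary intersections, those satisfying every inequality are:
  (1692/97, 1451/97)
  (370/73, 435/73)
  (172/3, 0)
  (15, 0)

4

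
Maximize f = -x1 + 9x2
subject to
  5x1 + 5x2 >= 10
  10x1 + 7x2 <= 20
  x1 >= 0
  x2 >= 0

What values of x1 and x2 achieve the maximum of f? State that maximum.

Feasible corners and f = -x1 + 9x2:
  (2, 0) → f = -2
  (0, 2) → f = 18
  (0, 20/7) → f = 180/7

x1 = 0, x2 = 20/7, maximum f = 180/7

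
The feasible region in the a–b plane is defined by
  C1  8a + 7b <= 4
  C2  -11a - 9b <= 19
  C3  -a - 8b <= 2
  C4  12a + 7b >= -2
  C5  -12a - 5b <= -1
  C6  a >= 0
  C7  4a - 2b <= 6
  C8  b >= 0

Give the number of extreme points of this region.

Pairwise boundary intersections that survive every other constraint:
  (0, 4/7)
  (1/2, 0)
  (0, 1/5)
  (1/12, 0)

4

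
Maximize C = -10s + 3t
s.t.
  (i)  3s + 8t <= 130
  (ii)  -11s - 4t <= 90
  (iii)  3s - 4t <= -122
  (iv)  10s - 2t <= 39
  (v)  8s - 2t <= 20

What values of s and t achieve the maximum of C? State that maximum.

s = -310/19, t = 425/19, maximum C = 4375/19

Corner points and C = -10s + 3t:
  (-310/19, 425/19) → C = 4375/19
  (-38/3, 21) → C = 569/3
  (-106/7, 134/7) → C = 1462/7

At the optimal vertex, 3s + 8t = 130 and -11s - 4t = 90.
Solving simultaneously gives s = -310/19, t = 425/19.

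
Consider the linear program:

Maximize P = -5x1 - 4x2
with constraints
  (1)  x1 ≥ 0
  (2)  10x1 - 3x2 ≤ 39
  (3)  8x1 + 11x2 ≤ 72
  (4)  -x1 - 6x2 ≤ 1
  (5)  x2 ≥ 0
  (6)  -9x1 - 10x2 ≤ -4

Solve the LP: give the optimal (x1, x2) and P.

Corner points and P = -5x1 - 4x2:
  (0, 72/11) → P = -288/11
  (0, 2/5) → P = -8/5
  (645/134, 204/67) → P = -4857/134
  (39/10, 0) → P = -39/2
  (4/9, 0) → P = -20/9

At the optimal vertex, x1 = 0 and -9x1 - 10x2 = -4.
Solving simultaneously gives x1 = 0, x2 = 2/5.

x1 = 0, x2 = 2/5, maximum P = -8/5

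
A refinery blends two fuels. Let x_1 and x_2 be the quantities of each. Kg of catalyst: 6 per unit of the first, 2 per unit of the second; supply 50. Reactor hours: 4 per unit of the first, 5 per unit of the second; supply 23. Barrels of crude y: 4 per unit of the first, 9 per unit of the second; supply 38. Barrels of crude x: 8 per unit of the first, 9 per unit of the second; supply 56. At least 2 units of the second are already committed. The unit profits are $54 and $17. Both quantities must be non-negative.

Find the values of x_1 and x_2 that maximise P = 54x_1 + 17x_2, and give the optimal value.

Vertices and P = 54x_1 + 17x_2:
  (0, 38/9) → P = 646/9
  (0, 2) → P = 34
  (17/16, 15/4) → P = 969/8
  (13/4, 2) → P = 419/2

x_1 = 13/4, x_2 = 2, maximum P = 419/2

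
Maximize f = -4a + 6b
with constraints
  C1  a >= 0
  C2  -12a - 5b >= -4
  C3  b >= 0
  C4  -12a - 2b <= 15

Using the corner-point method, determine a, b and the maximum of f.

Vertices and f = -4a + 6b:
  (0, 4/5) → f = 24/5
  (0, 0) → f = 0
  (1/3, 0) → f = -4/3

The optimum lies where a = 0 and -12a - 5b = -4.
Solving simultaneously gives a = 0, b = 4/5.

a = 0, b = 4/5, maximum f = 24/5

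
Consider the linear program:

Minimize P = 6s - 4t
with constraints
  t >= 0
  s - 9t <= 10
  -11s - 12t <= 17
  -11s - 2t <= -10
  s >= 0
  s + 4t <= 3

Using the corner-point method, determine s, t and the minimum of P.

s = 17/21, t = 23/42, minimum P = 8/3

Vertices and P = 6s - 4t:
  (10/11, 0) → P = 60/11
  (3, 0) → P = 18
  (17/21, 23/42) → P = 8/3

The optimum lies where -11s - 2t = -10 and s + 4t = 3.
Solving simultaneously gives s = 17/21, t = 23/42.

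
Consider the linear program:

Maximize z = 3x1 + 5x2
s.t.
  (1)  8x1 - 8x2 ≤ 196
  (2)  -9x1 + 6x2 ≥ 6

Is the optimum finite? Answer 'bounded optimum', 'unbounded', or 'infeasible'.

From the feasible point (-51, -151/2), moving in the direction (6, 9) keeps every constraint satisfied while z increases without bound.

unbounded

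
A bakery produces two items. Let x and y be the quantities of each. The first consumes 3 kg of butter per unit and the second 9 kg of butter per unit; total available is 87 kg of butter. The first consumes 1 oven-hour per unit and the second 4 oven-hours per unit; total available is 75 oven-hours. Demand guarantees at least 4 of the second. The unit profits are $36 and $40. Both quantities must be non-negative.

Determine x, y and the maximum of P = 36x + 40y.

x = 17, y = 4, maximum P = 772

Corner points and P = 36x + 40y:
  (0, 29/3) → P = 1160/3
  (0, 4) → P = 160
  (17, 4) → P = 772

At the optimal vertex, 3x + 9y = 87 and y = 4.
Solving simultaneously gives x = 17, y = 4.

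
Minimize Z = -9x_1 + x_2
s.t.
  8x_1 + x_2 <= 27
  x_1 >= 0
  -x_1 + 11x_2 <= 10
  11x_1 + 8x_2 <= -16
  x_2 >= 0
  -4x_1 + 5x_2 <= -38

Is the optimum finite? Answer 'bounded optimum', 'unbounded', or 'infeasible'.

The boundaries 8x_1 + x_2 = 27 and 11x_1 + 8x_2 = -16 meet at (232/53, -425/53), but that point violates x_2 ≥ 0. Every candidate vertex is excluded by some other constraint, so the feasible region is empty.

infeasible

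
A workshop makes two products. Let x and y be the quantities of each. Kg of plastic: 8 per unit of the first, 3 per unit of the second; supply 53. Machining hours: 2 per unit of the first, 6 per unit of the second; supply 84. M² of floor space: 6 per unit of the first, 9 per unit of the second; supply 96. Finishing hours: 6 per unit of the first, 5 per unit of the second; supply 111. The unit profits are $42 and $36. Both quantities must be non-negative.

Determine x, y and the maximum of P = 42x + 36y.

x = 7/2, y = 25/3, maximum P = 447

Feasible corners and P = 42x + 36y:
  (0, 0) → P = 0
  (0, 32/3) → P = 384
  (53/8, 0) → P = 1113/4
  (7/2, 25/3) → P = 447

At the optimal vertex, 8x + 3y = 53 and 6x + 9y = 96.
Solving simultaneously gives x = 7/2, y = 25/3.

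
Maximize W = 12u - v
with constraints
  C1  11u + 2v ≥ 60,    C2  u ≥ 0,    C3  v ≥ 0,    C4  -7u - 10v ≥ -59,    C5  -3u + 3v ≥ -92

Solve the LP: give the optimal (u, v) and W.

u = 59/7, v = 0, maximum W = 708/7

Feasible corners and W = 12u - v:
  (60/11, 0) → W = 720/11
  (241/48, 229/96) → W = 5555/96
  (59/7, 0) → W = 708/7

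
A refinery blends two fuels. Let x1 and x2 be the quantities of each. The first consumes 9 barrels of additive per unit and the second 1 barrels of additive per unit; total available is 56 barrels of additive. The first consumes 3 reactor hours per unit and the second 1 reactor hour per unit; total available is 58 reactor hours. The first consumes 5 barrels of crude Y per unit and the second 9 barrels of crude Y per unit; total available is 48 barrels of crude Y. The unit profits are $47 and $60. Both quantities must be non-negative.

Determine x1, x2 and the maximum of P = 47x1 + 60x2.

x1 = 6, x2 = 2, maximum P = 402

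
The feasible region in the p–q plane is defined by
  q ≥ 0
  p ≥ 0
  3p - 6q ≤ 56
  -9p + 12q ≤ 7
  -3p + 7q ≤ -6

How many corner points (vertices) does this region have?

Pairwise boundary intersections that survive every other constraint:
  (56/3, 0)
  (2, 0)
  (356/3, 50)

3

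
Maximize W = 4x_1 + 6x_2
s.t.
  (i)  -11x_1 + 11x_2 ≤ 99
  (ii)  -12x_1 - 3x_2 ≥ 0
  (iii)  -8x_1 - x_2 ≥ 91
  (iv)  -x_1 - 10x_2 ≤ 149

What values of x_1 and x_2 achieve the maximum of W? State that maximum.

Extreme points and W = 4x_1 + 6x_2:
  (-100/9, -19/9) → W = -514/9
  (-239/11, -140/11) → W = -1796/11
  (-761/79, -1101/79) → W = -9650/79

The optimum lies where -11x_1 + 11x_2 = 99 and -8x_1 - x_2 = 91.
Solving simultaneously gives x_1 = -100/9, x_2 = -19/9.

x_1 = -100/9, x_2 = -19/9, maximum W = -514/9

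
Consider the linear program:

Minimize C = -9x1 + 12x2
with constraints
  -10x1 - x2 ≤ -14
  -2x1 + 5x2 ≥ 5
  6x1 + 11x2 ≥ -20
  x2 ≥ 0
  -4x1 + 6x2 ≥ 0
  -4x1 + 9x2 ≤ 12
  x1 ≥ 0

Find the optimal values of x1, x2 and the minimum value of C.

x1 = 6, x2 = 4, minimum C = -6

Vertices and C = -9x1 + 12x2:
  (5/4, 3/2) → C = 27/4
  (57/47, 88/47) → C = 543/47
  (15/4, 5/2) → C = -15/4
  (6, 4) → C = -6

The binding constraints are -4x1 + 6x2 = 0 and -4x1 + 9x2 = 12.
Solving simultaneously gives x1 = 6, x2 = 4.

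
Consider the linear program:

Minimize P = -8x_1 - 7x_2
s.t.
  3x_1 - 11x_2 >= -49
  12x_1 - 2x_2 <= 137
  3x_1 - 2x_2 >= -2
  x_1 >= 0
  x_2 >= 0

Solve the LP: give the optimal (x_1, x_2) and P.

Extreme points and P = -8x_1 - 7x_2:
  (535/42, 111/14) → P = -6611/42
  (76/27, 47/9) → P = -1595/27
  (137/12, 0) → P = -274/3
  (0, 1) → P = -7
  (0, 0) → P = 0

At the optimal vertex, 3x_1 - 11x_2 = -49 and 12x_1 - 2x_2 = 137.
Solving simultaneously gives x_1 = 535/42, x_2 = 111/14.

x_1 = 535/42, x_2 = 111/14, minimum P = -6611/42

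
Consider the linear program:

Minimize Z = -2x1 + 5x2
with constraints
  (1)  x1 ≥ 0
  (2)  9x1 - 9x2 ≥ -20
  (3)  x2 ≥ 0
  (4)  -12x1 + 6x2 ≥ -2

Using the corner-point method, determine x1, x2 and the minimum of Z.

x1 = 1/6, x2 = 0, minimum Z = -1/3

Vertices and Z = -2x1 + 5x2:
  (0, 20/9) → Z = 100/9
  (0, 0) → Z = 0
  (23/9, 43/9) → Z = 169/9
  (1/6, 0) → Z = -1/3

The optimum lies where x2 = 0 and -12x1 + 6x2 = -2.
Solving simultaneously gives x1 = 1/6, x2 = 0.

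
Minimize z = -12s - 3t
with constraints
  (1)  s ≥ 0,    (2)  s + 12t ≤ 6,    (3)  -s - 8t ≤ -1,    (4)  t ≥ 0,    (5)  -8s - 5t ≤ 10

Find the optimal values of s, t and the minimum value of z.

s = 6, t = 0, minimum z = -72

Extreme points and z = -12s - 3t:
  (0, 1/2) → z = -3/2
  (0, 1/8) → z = -3/8
  (6, 0) → z = -72
  (1, 0) → z = -12

The optimum lies where s + 12t = 6 and t = 0.
Solving simultaneously gives s = 6, t = 0.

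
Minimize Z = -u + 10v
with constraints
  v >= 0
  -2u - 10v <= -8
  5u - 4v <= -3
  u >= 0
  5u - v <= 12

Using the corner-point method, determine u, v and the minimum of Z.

Corner points and Z = -u + 10v:
  (1/29, 23/29) → Z = 229/29
  (0, 4/5) → Z = 8
  (17/5, 5) → Z = 233/5
The feasible region is unbounded (it extends along (0, 1), (1, 5)), but Z strictly increases along every unbounded feasible direction, so there is no improving ray and the minimum is attained at a vertex.

The optimum lies where -2u - 10v = -8 and 5u - 4v = -3.
Solving simultaneously gives u = 1/29, v = 23/29.

u = 1/29, v = 23/29, minimum Z = 229/29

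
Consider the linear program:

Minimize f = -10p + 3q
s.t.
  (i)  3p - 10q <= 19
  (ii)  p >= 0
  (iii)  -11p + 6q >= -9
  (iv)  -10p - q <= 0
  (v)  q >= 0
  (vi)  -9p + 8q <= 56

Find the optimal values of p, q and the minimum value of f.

The binding constraints are -11p + 6q = -9 and -9p + 8q = 56.
Solving simultaneously gives p = 12, q = 41/2.

p = 12, q = 41/2, minimum f = -117/2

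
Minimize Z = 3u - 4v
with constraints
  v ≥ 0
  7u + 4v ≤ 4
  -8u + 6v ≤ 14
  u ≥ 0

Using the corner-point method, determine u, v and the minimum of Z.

u = 0, v = 1, minimum Z = -4

Corner points and Z = 3u - 4v:
  (4/7, 0) → Z = 12/7
  (0, 0) → Z = 0
  (0, 1) → Z = -4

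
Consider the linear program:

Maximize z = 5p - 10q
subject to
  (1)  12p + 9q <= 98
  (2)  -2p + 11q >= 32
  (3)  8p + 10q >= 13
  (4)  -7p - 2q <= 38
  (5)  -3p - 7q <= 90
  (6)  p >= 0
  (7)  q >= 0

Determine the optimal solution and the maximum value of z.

p = 79/15, q = 58/15, maximum z = -37/3

Vertices and z = 5p - 10q:
  (79/15, 58/15) → z = -37/3
  (0, 98/9) → z = -980/9
  (0, 32/11) → z = -320/11

The optimum lies where 12p + 9q = 98 and -2p + 11q = 32.
Solving simultaneously gives p = 79/15, q = 58/15.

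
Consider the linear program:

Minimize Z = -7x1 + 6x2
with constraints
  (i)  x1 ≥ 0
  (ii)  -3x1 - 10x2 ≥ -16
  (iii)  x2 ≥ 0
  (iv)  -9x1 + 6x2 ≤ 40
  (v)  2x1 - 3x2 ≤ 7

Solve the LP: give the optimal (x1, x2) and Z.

Extreme points and Z = -7x1 + 6x2:
  (0, 8/5) → Z = 48/5
  (0, 0) → Z = 0
  (118/29, 11/29) → Z = -760/29
  (7/2, 0) → Z = -49/2

At the optimal vertex, -3x1 - 10x2 = -16 and 2x1 - 3x2 = 7.
Solving simultaneously gives x1 = 118/29, x2 = 11/29.

x1 = 118/29, x2 = 11/29, minimum Z = -760/29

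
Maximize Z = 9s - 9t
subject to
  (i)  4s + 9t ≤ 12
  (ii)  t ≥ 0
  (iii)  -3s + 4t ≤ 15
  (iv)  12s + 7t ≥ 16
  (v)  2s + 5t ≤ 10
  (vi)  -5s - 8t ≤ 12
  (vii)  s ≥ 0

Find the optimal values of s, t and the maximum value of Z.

s = 3, t = 0, maximum Z = 27

Vertices and Z = 9s - 9t:
  (3, 0) → Z = 27
  (3/4, 1) → Z = -9/4
  (4/3, 0) → Z = 12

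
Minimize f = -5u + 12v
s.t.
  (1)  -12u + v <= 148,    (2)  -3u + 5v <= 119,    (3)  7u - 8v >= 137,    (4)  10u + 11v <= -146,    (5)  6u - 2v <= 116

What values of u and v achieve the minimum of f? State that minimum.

Extreme points and f = -5u + 12v:
  (-1321/89, -2680/89) → f = -25555/89
  (-206/9, -380/3) → f = -12650/9
  (339/157, -2392/157) → f = -30399/157
  (492/43, -1018/43) → f = -14676/43

u = -206/9, v = -380/3, minimum f = -12650/9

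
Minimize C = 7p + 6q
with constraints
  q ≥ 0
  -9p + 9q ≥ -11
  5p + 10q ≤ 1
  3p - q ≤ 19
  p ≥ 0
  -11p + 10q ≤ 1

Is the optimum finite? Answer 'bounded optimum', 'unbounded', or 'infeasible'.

bounded optimum

Feasible corners and C = 7p + 6q:
  (1/5, 0) → C = 7/5
  (0, 0) → C = 0
  (0, 1/10) → C = 3/5
The feasible region has finitely many vertices and no improving ray; the minimum is 0 at (0, 0).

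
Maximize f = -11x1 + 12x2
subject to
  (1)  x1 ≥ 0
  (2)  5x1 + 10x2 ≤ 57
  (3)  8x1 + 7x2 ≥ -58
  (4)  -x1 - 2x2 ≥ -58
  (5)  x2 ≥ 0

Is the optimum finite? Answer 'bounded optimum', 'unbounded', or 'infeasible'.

Extreme points and f = -11x1 + 12x2:
  (0, 57/10) → f = 342/5
  (0, 0) → f = 0
  (57/5, 0) → f = -627/5
The feasible region has finitely many vertices and no improving ray; the maximum is 342/5 at (0, 57/10).

bounded optimum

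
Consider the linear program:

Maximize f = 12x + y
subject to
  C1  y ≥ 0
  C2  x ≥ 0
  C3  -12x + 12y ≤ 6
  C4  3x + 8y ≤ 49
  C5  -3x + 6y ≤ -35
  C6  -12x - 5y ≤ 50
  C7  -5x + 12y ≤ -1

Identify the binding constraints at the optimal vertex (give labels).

C1 and C4

Extreme points and f = 12x + y:
  (49/3, 0) → f = 196
  (35/3, 0) → f = 140
  (41/3, 1) → f = 165

The maximum is at (49/3, 0). Substituting into each constraint, equality holds for C1 and C4; the remaining constraints have slack.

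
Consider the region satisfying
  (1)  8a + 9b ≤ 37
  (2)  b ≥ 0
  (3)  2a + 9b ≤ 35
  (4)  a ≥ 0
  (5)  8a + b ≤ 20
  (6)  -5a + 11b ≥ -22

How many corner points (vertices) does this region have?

5

The feasible vertices (each the meet of two boundaries and inside every other half-plane) are:
  (1/3, 103/27)
  (143/64, 17/8)
  (0, 0)
  (5/2, 0)
  (0, 35/9)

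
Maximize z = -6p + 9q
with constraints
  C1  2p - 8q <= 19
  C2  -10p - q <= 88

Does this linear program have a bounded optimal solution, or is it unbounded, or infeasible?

unbounded

From the feasible point (-685/82, -183/41), moving in the direction (-1, 10) keeps every constraint satisfied while z increases without bound.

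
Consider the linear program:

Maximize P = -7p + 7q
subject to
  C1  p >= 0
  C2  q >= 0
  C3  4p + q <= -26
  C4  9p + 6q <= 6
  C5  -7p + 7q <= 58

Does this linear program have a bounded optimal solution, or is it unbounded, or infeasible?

infeasible

The boundaries p = 0 and q = 0 meet at (0, 0), but that point violates 4p + q ≤ -26. Every candidate vertex is excluded by some other constraint, so the feasible region is empty.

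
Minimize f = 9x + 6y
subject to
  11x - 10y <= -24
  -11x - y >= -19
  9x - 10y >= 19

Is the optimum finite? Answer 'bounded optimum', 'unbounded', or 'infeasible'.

unbounded

From the feasible point (-43/2, -85/4), moving in the direction (-10, -9) keeps every constraint satisfied while f decreases without bound.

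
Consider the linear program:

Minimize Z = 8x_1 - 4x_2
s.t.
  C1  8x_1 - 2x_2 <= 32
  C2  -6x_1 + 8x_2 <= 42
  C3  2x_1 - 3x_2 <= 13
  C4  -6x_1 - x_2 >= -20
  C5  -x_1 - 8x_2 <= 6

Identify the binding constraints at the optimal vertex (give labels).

C2 and C5

Vertices and Z = 8x_1 - 4x_2:
  (59/27, 62/9) → Z = -272/27
  (-48/7, 3/28) → Z = -387/7
  (166/47, -56/47) → Z = 1552/47

The minimum is at (-48/7, 3/28). Substituting into each constraint, equality holds for C2 and C5; the remaining constraints have slack.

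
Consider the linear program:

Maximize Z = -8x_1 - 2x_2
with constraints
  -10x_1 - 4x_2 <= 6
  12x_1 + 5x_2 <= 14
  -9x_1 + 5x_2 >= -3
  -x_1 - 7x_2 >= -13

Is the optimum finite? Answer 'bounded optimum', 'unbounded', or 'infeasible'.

bounded optimum

Extreme points and Z = -8x_1 - 2x_2:
  (-9/43, -42/43) → Z = 156/43
  (-47/33, 68/33) → Z = 80/11
  (17/21, 6/7) → Z = -172/21
  (33/79, 142/79) → Z = -548/79
The feasible region has finitely many vertices and no improving ray; the maximum is 80/11 at (-47/33, 68/33).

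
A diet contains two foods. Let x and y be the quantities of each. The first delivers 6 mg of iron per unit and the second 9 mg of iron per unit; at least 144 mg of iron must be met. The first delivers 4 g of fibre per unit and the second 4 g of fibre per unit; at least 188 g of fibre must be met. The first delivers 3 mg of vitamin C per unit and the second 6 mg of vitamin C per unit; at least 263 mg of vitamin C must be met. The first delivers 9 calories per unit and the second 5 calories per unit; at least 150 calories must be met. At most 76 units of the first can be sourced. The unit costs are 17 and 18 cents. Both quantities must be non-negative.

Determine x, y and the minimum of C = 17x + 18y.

x = 19/3, y = 122/3, minimum C = 2519/3

The feasible region is unbounded (it extends along (0, 1)), but C strictly increases along every unbounded feasible direction, so there is no improving ray and the minimum is attained at a vertex.

The optimum lies where 4x + 4y = 188 and 3x + 6y = 263.
Solving simultaneously gives x = 19/3, y = 122/3.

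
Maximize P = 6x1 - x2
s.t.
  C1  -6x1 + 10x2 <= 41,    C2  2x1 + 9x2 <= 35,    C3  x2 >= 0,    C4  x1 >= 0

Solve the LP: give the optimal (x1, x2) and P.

Feasible corners and P = 6x1 - x2:
  (35/2, 0) → P = 105
  (0, 35/9) → P = -35/9
  (0, 0) → P = 0

The binding constraints are 2x1 + 9x2 = 35 and x2 = 0.
Solving simultaneously gives x1 = 35/2, x2 = 0.

x1 = 35/2, x2 = 0, maximum P = 105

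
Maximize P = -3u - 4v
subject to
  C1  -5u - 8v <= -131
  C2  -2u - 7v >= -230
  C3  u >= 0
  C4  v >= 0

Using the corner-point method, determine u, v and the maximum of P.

Corner points and P = -3u - 4v:
  (0, 131/8) → P = -131/2
  (131/5, 0) → P = -393/5
  (0, 230/7) → P = -920/7
  (115, 0) → P = -345

The optimum lies where -5u - 8v = -131 and u = 0.
Solving simultaneously gives u = 0, v = 131/8.

u = 0, v = 131/8, maximum P = -131/2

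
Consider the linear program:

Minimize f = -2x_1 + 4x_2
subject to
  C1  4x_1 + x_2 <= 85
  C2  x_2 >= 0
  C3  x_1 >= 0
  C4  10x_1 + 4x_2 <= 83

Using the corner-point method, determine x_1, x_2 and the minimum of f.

The optimum lies where x_2 = 0 and 10x_1 + 4x_2 = 83.
Solving simultaneously gives x_1 = 83/10, x_2 = 0.

x_1 = 83/10, x_2 = 0, minimum f = -83/5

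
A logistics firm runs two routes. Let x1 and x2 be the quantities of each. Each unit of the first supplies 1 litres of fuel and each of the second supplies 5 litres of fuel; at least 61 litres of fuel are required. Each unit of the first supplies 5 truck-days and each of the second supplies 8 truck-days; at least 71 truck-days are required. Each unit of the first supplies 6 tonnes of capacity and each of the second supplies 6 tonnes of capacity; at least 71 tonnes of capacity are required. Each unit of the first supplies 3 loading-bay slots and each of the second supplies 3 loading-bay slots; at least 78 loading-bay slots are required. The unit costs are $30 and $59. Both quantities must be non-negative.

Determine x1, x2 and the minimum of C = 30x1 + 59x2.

x1 = 69/4, x2 = 35/4, minimum C = 4135/4

Vertices and C = 30x1 + 59x2:
  (0, 26) → C = 1534
  (61, 0) → C = 1830
  (69/4, 35/4) → C = 4135/4
The feasible region is unbounded (it extends along (0, 1), (1, 0)), but C strictly increases along every unbounded feasible direction, so there is no improving ray and the minimum is attained at a vertex.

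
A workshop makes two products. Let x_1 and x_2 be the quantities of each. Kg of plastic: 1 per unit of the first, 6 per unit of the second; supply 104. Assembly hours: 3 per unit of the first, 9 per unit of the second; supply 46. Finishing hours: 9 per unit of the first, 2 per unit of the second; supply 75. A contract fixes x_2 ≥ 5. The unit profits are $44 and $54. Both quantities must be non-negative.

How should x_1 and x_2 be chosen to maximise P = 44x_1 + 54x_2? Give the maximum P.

Vertices and P = 44x_1 + 54x_2:
  (0, 46/9) → P = 276
  (0, 5) → P = 270
  (1/3, 5) → P = 854/3

x_1 = 1/3, x_2 = 5, maximum P = 854/3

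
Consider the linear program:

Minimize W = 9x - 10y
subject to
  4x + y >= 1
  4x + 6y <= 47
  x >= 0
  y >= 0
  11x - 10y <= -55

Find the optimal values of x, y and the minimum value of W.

x = 0, y = 47/6, minimum W = -235/3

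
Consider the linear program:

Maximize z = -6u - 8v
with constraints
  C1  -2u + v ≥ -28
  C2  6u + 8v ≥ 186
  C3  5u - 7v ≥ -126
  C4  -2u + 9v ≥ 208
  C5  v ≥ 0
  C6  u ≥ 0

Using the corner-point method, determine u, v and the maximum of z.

Corner points and z = -6u - 8v:
  (322/9, 392/9) → z = -5068/9
  (115/4, 59/2) → z = -817/2
  (322/31, 788/31) → z = -8236/31

At the optimal vertex, 5u - 7v = -126 and -2u + 9v = 208.
Solving simultaneously gives u = 322/31, v = 788/31.

u = 322/31, v = 788/31, maximum z = -8236/31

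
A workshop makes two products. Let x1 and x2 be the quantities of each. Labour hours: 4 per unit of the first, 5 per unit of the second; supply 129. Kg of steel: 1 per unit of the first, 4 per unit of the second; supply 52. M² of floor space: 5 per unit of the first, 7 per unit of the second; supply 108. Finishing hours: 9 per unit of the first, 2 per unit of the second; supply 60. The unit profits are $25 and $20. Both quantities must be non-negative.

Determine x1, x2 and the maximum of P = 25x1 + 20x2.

x1 = 4, x2 = 12, maximum P = 340

Extreme points and P = 25x1 + 20x2:
  (0, 0) → P = 0
  (0, 13) → P = 260
  (20/3, 0) → P = 500/3
  (4, 12) → P = 340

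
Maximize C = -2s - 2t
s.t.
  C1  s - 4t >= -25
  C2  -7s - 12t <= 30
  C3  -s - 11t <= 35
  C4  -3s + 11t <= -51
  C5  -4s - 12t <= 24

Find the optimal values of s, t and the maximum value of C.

The feasible region is unbounded (it extends along (11, -1), (4, 1)), but C strictly decreases along every unbounded feasible direction, so there is no improving ray and the maximum is attained at a vertex.

s = 87/20, t = -69/20, maximum C = -9/5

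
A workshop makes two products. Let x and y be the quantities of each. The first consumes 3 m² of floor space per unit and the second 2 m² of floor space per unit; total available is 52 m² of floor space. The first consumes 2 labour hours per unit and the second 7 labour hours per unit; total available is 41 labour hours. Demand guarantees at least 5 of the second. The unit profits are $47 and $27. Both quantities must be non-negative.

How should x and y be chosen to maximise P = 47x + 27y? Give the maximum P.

x = 3, y = 5, maximum P = 276

Extreme points and P = 47x + 27y:
  (0, 41/7) → P = 1107/7
  (0, 5) → P = 135
  (3, 5) → P = 276

The optimum lies where 2x + 7y = 41 and y = 5.
Solving simultaneously gives x = 3, y = 5.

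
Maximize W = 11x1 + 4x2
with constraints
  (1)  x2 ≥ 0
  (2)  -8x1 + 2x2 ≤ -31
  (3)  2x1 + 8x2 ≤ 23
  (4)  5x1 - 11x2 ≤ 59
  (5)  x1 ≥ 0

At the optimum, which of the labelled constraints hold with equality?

Vertices and W = 11x1 + 4x2:
  (31/8, 0) → W = 341/8
  (23/2, 0) → W = 253/2
  (147/34, 61/34) → W = 1861/34

The maximum is at (23/2, 0). Substituting into each constraint, equality holds for (1) and (3); the remaining constraints have slack.

(1) and (3)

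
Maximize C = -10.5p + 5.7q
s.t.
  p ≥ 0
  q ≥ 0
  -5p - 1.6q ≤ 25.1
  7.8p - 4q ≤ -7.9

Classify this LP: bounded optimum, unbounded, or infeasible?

unbounded

From the feasible point (0, 1.975), moving in the direction (0, 1) keeps every constraint satisfied while C increases without bound.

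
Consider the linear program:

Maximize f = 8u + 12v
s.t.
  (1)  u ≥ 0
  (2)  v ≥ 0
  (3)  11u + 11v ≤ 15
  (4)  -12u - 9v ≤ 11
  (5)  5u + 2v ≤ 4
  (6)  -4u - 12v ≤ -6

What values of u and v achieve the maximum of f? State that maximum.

u = 0, v = 15/11, maximum f = 180/11

The optimum lies where u = 0 and 11u + 11v = 15.
Solving simultaneously gives u = 0, v = 15/11.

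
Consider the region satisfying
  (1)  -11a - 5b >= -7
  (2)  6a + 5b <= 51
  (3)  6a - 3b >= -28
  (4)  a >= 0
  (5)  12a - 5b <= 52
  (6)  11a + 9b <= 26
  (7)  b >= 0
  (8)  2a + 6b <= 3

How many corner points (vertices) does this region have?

Of the 28 pairwise boundary intersections, those satisfying every inequality are:
  (7/11, 0)
  (27/56, 19/56)
  (0, 0)
  (0, 1/2)

4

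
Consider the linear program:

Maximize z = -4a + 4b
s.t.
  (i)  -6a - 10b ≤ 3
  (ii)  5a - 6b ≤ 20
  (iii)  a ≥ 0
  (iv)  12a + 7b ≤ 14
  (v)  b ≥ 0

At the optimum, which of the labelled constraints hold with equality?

(iii) and (iv)

Corner points and z = -4a + 4b:
  (0, 2) → z = 8
  (0, 0) → z = 0
  (7/6, 0) → z = -14/3

The maximum is at (0, 2). Substituting into each constraint, equality holds for (iii) and (iv); the remaining constraints have slack.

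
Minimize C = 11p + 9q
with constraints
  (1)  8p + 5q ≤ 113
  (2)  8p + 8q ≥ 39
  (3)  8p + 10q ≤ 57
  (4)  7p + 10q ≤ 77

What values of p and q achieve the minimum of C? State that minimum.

p = -33/8, q = 9, minimum C = 285/8

The binding constraints are 8p + 8q = 39 and 8p + 10q = 57.
Solving simultaneously gives p = -33/8, q = 9.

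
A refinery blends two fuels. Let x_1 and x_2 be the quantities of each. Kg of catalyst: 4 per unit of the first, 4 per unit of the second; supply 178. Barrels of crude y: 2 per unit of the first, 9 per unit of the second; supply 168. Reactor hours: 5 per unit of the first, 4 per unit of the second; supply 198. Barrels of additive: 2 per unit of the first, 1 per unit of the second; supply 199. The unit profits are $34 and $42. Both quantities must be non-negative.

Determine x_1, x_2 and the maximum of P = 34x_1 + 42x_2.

Vertices and P = 34x_1 + 42x_2:
  (0, 0) → P = 0
  (0, 56/3) → P = 784
  (198/5, 0) → P = 6732/5
  (30, 12) → P = 1524

The optimum lies where 2x_1 + 9x_2 = 168 and 5x_1 + 4x_2 = 198.
Solving simultaneously gives x_1 = 30, x_2 = 12.

x_1 = 30, x_2 = 12, maximum P = 1524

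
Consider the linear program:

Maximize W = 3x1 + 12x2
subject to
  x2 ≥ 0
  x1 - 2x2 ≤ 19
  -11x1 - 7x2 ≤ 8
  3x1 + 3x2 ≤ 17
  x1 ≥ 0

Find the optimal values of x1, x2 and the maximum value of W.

Feasible corners and W = 3x1 + 12x2:
  (17/3, 0) → W = 17
  (0, 0) → W = 0
  (0, 17/3) → W = 68

x1 = 0, x2 = 17/3, maximum W = 68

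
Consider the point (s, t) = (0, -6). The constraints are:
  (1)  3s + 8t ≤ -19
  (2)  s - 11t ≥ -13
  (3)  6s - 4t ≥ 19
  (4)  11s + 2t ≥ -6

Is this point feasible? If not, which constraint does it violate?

not feasible — violates (4)

Constraint (4): 11s + 2t = -12, which is not ≥ -6. All other constraints are satisfied.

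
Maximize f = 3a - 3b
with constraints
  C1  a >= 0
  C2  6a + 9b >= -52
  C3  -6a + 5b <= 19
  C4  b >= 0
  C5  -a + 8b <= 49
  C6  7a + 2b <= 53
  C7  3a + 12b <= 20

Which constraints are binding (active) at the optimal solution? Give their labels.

Extreme points and f = 3a - 3b:
  (0, 0) → f = 0
  (0, 5/3) → f = -5
  (20/3, 0) → f = 20

The maximum is at (20/3, 0). Substituting into each constraint, equality holds for C4 and C7; the remaining constraints have slack.

C4 and C7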